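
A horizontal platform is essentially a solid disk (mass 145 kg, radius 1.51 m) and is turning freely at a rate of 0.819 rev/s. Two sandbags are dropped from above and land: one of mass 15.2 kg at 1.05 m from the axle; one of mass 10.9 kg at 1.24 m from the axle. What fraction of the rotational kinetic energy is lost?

fraction ≈ 0.169

No external torque acts about the axle; L_before = L_after.
I_p = ½(145)(1.51)² = 165.3 kg·m².
Added inertia Σmr² = (15.2)(1.05)² + (10.9)(1.24)² = 33.52 kg·m²; I_f = 165.3 + 33.52 = 198.8 kg·m².
ω_f = I_p ω_i / I_f = (165.3)(0.819) / 198.8 = 0.6809 rev/s.
KE_i = ½(165.3)(5.146 rad/s)² = 2189 J; KE_f = ½(198.8)(4.278)² = 1820 J.
Fraction lost = 0.1686.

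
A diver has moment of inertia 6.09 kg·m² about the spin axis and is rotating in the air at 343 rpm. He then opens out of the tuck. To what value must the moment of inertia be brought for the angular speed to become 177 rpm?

I₂ ≈ 11.8 kg·m²

With no external torque about the axis, L is conserved: I₁ω₁ = I₂ω₂.
I₂ = I₁ω₁ / ω₂ = (6.09)(343) / (177) = 11.80 kg·m².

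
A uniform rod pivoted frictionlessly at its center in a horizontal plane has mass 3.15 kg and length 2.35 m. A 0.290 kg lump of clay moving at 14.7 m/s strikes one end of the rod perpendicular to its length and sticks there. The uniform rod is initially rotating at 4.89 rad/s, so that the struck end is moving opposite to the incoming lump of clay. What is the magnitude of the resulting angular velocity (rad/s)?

The axle reaction passes through the pivot and exerts no torque about it; angular momentum about the pivot is conserved through the impact.
I_p = (1/12)(3.15)(2.35)² = 1.450 kg·m². Taking the sense of the lump of clay's angular momentum as positive, L_{lump} = m v R = (0.290)(14.7)(2.35/2) = 5.009 kg·m²/s.
L_i = −I_p ω_p + m v R = −(1.450)(4.89) + 5.009 = -2.080 kg·m²/s.
After sticking, I_f = I_p + m R² = 1.450 + (0.290)(2.35/2)² = 1.850 kg·m².
ω_f = L_i / I_f = -2.080 / 1.850 = -1.124 rad/s.

|ω_f| ≈ 1.12 rad/s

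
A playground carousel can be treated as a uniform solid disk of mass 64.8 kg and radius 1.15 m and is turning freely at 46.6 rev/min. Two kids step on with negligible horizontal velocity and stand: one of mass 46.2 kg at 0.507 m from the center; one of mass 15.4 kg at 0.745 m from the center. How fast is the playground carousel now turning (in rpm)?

ω_f ≈ 31.6 rpm

No external torque acts about the center; L_before = L_after.
I_p = ½(64.8)(1.15)² = 42.85 kg·m².
Added inertia Σmr² = (46.2)(0.507)² + (15.4)(0.745)² = 20.42 kg·m²; I_f = 42.85 + 20.42 = 63.27 kg·m².
ω_f = I_p ω_i / I_f = (42.85)(46.6) / 63.27 = 31.56 rpm.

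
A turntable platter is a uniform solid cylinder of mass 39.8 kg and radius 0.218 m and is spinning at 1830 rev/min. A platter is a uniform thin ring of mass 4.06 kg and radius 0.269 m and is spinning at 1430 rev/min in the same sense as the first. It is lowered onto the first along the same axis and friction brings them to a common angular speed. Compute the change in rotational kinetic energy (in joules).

ΔKE ≈ -197 J

The coupling torques are internal; angular momentum about the shared axis is conserved.
Moments of inertia: I_A = ½(39.8)(0.218)² = 0.9457 kg·m²; I_B = (4.06)(0.269)² = 0.2938 kg·m².
Taking A's sense as positive: L = (0.9457)(1830) + (0.2938)(1430) = 2151 kg·m²·rpm.
Combined I = 0.9457 + 0.2938 = 1.240 kg·m².
ω_f = L / I = 2151 / 1.240 = 1735 rpm.
KE_i = ½ΣIω² = 20660 J; KE_f = ½(1.240)(181.7)² = 20460 J.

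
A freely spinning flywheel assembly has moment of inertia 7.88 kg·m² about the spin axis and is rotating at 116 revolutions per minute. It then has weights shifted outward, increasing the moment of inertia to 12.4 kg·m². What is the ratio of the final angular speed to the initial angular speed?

ω₂/ω₁ ≈ 0.635

No external torque acts about the spin axis, so angular momentum is conserved.
ω₂/ω₁ = I₁/I₂ = 7.880 / 12.40 = 0.6355.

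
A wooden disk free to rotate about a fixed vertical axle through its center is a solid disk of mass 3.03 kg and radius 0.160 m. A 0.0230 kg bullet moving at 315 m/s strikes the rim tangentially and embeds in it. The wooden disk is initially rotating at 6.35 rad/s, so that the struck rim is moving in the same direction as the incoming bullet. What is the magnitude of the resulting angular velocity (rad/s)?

|ω_f| ≈ 35.7 rad/s

About the axle the impulsive forces during the collision are internal, so angular momentum about that axis is conserved.
I_p = ½(3.03)(0.160)² = 0.03878 kg·m². Taking the sense of the bullet's angular momentum as positive, L_{bullet} = m v R = (0.0230)(315)(0.160) = 1.159 kg·m²/s.
L_i = +I_p ω_p + m v R = +(0.03878)(6.35) + 1.159 = 1.405 kg·m²/s.
After sticking, I_f = I_p + m R² = 0.03878 + (0.0230)(0.160)² = 0.03937 kg·m².
ω_f = L_i / I_f = 1.405 / 0.03937 = 35.70 rad/s.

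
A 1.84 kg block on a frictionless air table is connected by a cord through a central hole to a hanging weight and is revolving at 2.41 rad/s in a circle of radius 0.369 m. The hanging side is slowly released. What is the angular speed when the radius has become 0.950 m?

The constraining force is radial, so m r² ω about the center is conserved.
ω₂ = ω₁ (r₁/r₂)² = (2.41)(0.369/0.950)² = 0.3636 rad/s.

ω₂ ≈ 0.364 rad/s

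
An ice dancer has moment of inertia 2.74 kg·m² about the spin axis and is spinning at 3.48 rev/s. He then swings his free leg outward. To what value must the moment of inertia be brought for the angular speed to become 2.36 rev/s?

I₂ ≈ 4.04 kg·m²

With no external torque about the axis, L is conserved: I₁ω₁ = I₂ω₂.
I₂ = I₁ω₁ / ω₂ = (2.74)(3.48) / (2.36) = 4.040 kg·m².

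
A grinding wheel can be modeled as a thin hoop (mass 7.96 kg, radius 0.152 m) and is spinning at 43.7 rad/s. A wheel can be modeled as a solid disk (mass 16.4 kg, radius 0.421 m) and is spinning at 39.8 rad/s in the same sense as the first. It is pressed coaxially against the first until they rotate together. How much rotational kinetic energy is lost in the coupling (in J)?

No external torque acts about the common axis, so total angular momentum is conserved.
Moments of inertia: I_A = (7.96)(0.152)² = 0.1839 kg·m²; I_B = ½(16.4)(0.421)² = 1.453 kg·m².
Taking A's sense as positive: L = (0.1839)(43.7) + (1.453)(39.8) = 65.88 kg·m²·rad/s.
Combined I = 0.1839 + 1.453 = 1.637 kg·m².
ω_f = L / I = 65.88 / 1.637 = 40.24 rad/s.
KE_i = ½ΣIω² = 1327 J; KE_f = ½(1.637)(40.24)² = 1325 J.

ΔKE lost ≈ 1.24 J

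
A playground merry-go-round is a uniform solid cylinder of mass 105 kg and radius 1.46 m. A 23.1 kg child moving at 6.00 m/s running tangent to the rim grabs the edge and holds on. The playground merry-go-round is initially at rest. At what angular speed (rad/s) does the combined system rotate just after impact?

About the axle the impulsive forces during the collision are internal, so angular momentum about that axis is conserved.
I_p = ½(105)(1.46)² = 111.9 kg·m². Taking the sense of the child's angular momentum as positive, L_{child} = m v R = (23.1)(6.00)(1.46) = 202.4 kg·m²/s.
L_i = 0 + 202.4 = 202.4 kg·m²/s.
After sticking, I_f = I_p + m R² = 111.9 + (23.1)(1.46)² = 161.1 kg·m².
ω_f = L_i / I_f = 202.4 / 161.1 = 1.256 rad/s.

|ω_f| ≈ 1.26 rad/s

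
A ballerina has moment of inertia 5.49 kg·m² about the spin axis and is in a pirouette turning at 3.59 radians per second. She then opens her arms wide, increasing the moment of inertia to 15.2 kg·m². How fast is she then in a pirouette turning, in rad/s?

ω₂ ≈ 1.30 rad/s

No external torque acts about the spin axis, so angular momentum is conserved.
ω₂ = I₁ω₁ / I₂ = (5.490)(3.59 rad/s) / (15.20) = 1.297 rad/s.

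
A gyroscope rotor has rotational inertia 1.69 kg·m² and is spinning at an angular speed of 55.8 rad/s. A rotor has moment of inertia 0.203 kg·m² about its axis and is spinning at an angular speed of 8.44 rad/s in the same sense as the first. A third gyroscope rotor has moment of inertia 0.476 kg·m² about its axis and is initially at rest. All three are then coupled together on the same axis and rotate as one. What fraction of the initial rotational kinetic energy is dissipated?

No external torque acts about the common axis, so total angular momentum is conserved.
Taking A's sense as positive: L = (1.690)(55.8) + (0.2030)(8.44) = 96.02 kg·m²·rad/s.
Combined I = 1.690 + 0.2030 + 0.4760 = 2.369 kg·m².
ω_f = L / I = 96.02 / 2.369 = 40.53 rad/s.
KE_i = ½ΣIω² = 2638 J; KE_f = ½(2.369)(40.53)² = 1946 J.
Fraction dissipated = (KE_i − KE_f)/KE_i = 0.2625.

fraction ≈ 0.262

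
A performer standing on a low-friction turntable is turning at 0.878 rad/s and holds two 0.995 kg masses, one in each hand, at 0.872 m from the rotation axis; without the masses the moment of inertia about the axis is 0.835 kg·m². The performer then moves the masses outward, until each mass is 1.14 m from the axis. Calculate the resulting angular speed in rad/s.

With no external torque about the axis, L is conserved: I₁ω₁ = I₂ω₂.
I₁ = 0.835 + 2(0.995)(0.872)² = 2.348 kg·m²; I₂ = 0.835 + 2(0.995)(1.14)² = 3.421 kg·m².
ω₂ = I₁ω₁ / I₂ = (2.348)(0.878 rad/s) / (3.421) = 0.6026 rad/s.

ω₂ ≈ 0.603 rad/s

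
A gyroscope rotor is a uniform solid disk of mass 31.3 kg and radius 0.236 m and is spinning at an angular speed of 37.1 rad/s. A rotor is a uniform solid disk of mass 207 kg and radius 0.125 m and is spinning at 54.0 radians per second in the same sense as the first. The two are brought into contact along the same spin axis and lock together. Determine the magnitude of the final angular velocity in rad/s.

|ω_f| ≈ 48.1 rad/s

No external torque acts about the common axis, so total angular momentum is conserved.
Moments of inertia: I_A = ½(31.3)(0.236)² = 0.8716 kg·m²; I_B = ½(207)(0.125)² = 1.617 kg·m².
Taking A's sense as positive: L = (0.8716)(37.1) + (1.617)(54.0) = 119.7 kg·m²·rad/s.
Combined I = 0.8716 + 1.617 = 2.489 kg·m².
ω_f = L / I = 119.7 / 2.489 = 48.08 rad/s.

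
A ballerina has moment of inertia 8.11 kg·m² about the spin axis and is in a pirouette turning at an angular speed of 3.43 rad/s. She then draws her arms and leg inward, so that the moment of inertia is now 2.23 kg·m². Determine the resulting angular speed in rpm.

No external torque acts about the spin axis, so angular momentum is conserved.
ω₂ = I₁ω₁ / I₂ = (8.110)(3.43 rad/s) / (2.230) = 12.47 rad/s = 119.1 rpm.

ω₂ ≈ 119 rpm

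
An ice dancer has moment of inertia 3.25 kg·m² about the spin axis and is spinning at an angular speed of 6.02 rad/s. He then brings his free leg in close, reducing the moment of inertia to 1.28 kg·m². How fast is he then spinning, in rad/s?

No external torque acts about the spin axis, so angular momentum is conserved.
ω₂ = I₁ω₁ / I₂ = (3.250)(6.02 rad/s) / (1.280) = 15.29 rad/s.

ω₂ ≈ 15.3 rad/s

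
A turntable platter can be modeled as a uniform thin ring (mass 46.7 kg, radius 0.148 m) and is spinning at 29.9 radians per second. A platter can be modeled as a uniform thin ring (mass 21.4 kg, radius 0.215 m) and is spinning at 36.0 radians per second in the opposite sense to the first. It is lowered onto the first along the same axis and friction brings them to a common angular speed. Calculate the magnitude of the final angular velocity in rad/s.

|ω_f| ≈ 2.50 rad/s

No external torque acts about the common axis, so total angular momentum is conserved.
Moments of inertia: I_A = (46.7)(0.148)² = 1.023 kg·m²; I_B = (21.4)(0.215)² = 0.9892 kg·m².
Taking A's sense as positive: L = (1.023)(29.9) − (0.9892)(36.0) = -5.027 kg·m²·rad/s.
Combined I = 1.023 + 0.9892 = 2.012 kg·m².
ω_f = L / I = -5.027 / 2.012 = -2.498 rad/s.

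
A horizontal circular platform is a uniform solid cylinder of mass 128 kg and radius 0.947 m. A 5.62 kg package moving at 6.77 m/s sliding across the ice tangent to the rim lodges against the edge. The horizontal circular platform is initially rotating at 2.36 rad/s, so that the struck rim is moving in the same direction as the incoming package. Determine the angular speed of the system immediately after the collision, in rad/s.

The axle reaction passes through the central axle and exerts no torque about it; angular momentum about the central axle is conserved through the impact.
I_p = ½(128)(0.947)² = 57.40 kg·m². Taking the sense of the package's angular momentum as positive, L_{package} = m v R = (5.62)(6.77)(0.947) = 36.03 kg·m²/s.
L_i = +I_p ω_p + m v R = +(57.40)(2.36) + 36.03 = 171.5 kg·m²/s.
After sticking, I_f = I_p + m R² = 57.40 + (5.62)(0.947)² = 62.44 kg·m².
ω_f = L_i / I_f = 171.5 / 62.44 = 2.747 rad/s.

|ω_f| ≈ 2.75 rad/s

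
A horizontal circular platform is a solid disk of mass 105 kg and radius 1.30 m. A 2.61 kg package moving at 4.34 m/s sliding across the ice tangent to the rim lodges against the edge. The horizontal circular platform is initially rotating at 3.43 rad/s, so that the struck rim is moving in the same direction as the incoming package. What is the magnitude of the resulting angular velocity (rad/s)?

The axle reaction passes through the central axle and exerts no torque about it; angular momentum about the central axle is conserved through the impact.
I_p = ½(105)(1.30)² = 88.73 kg·m². Taking the sense of the package's angular momentum as positive, L_{package} = m v R = (2.61)(4.34)(1.30) = 14.73 kg·m²/s.
L_i = +I_p ω_p + m v R = +(88.73)(3.43) + 14.73 = 319.1 kg·m²/s.
After sticking, I_f = I_p + m R² = 88.73 + (2.61)(1.30)² = 93.14 kg·m².
ω_f = L_i / I_f = 319.1 / 93.14 = 3.426 rad/s.

|ω_f| ≈ 3.43 rad/s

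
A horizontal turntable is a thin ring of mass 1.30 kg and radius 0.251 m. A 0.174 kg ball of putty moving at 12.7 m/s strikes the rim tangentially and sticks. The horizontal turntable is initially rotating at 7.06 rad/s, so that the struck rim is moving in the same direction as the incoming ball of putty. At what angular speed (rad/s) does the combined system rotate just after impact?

The axle reaction passes through the axle and exerts no torque about it; angular momentum about the axle is conserved through the impact.
I_p = (1.30)(0.251)² = 0.08190 kg·m². Taking the sense of the ball of putty's angular momentum as positive, L_{ball} = m v R = (0.174)(12.7)(0.251) = 0.5547 kg·m²/s.
L_i = +I_p ω_p + m v R = +(0.08190)(7.06) + 0.5547 = 1.133 kg·m²/s.
After sticking, I_f = I_p + m R² = 0.08190 + (0.174)(0.251)² = 0.09286 kg·m².
ω_f = L_i / I_f = 1.133 / 0.09286 = 12.20 rad/s.

|ω_f| ≈ 12.2 rad/s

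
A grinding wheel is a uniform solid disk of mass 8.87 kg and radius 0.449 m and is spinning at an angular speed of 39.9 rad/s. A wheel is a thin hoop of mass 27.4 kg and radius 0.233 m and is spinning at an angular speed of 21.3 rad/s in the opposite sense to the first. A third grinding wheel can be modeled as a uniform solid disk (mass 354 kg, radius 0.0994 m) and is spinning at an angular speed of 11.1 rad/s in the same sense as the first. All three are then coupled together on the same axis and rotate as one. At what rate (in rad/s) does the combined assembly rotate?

|ω_f| ≈ 5.67 rad/s

No external torque acts about the common axis, so total angular momentum is conserved.
Moments of inertia: I_A = ½(8.87)(0.449)² = 0.8941 kg·m²; I_B = (27.4)(0.233)² = 1.488 kg·m²; I_C = ½(354)(0.0994)² = 1.749 kg·m².
Taking A's sense as positive: L = (0.8941)(39.9) − (1.488)(21.3) + (1.749)(11.1) = 23.40 kg·m²·rad/s.
Combined I = 0.8941 + 1.488 + 1.749 = 4.130 kg·m².
ω_f = L / I = 23.40 / 4.130 = 5.666 rad/s.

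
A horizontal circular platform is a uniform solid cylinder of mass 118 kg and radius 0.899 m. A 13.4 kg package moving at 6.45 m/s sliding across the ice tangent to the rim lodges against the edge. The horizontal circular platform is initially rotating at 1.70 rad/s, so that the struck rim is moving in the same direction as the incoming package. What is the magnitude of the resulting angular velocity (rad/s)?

|ω_f| ≈ 2.71 rad/s

About the central axle the impulsive forces during the collision are internal, so angular momentum about that axis is conserved.
I_p = ½(118)(0.899)² = 47.68 kg·m². Taking the sense of the package's angular momentum as positive, L_{package} = m v R = (13.4)(6.45)(0.899) = 77.70 kg·m²/s.
L_i = +I_p ω_p + m v R = +(47.68)(1.70) + 77.70 = 158.8 kg·m²/s.
After sticking, I_f = I_p + m R² = 47.68 + (13.4)(0.899)² = 58.51 kg·m².
ω_f = L_i / I_f = 158.8 / 58.51 = 2.713 rad/s.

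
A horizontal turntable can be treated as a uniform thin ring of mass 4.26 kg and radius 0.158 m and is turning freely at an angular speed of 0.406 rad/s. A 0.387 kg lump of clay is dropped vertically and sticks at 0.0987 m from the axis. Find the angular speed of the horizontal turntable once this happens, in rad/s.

The added mass arrives with no angular momentum about the axis, and any external torque about the axis is negligible, so the system's angular momentum is conserved.
I_p = (4.26)(0.158)² = 0.1063 kg·m².
Added inertia Σmr² = (0.387)(0.0987)² = 0.003770 kg·m²; I_f = 0.1063 + 0.003770 = 0.1101 kg·m².
ω_f = I_p ω_i / I_f = (0.1063)(0.406) / 0.1101 = 0.3921 rad/s.

ω_f ≈ 0.392 rad/s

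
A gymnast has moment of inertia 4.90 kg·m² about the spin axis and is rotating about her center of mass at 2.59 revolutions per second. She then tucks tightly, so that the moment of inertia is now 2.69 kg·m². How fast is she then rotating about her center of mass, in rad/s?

ω₂ ≈ 29.6 rad/s

Angular momentum about the spin axis is conserved since the torque about it is zero.
ω₂ = I₁ω₁ / I₂ = (4.900)(2.59 rev/s) / (2.690) = 4.718 rev/s = 29.64 rad/s.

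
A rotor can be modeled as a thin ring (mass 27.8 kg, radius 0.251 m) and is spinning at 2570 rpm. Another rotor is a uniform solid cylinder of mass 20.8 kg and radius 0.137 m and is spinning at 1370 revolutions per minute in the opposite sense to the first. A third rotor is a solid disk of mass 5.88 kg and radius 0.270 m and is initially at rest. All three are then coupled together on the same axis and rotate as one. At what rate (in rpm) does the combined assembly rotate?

The coupling torques are internal; angular momentum about the shared axis is conserved.
Moments of inertia: I_A = (27.8)(0.251)² = 1.751 kg·m²; I_B = ½(20.8)(0.137)² = 0.1952 kg·m²; I_C = ½(5.88)(0.270)² = 0.2143 kg·m².
Taking A's sense as positive: L = (1.751)(2570) − (0.1952)(1370) = 4234 kg·m²·rpm.
Combined I = 1.751 + 0.1952 + 0.2143 = 2.161 kg·m².
ω_f = L / I = 4234 / 2.161 = 1959 rpm.

|ω_f| ≈ 1960 rpm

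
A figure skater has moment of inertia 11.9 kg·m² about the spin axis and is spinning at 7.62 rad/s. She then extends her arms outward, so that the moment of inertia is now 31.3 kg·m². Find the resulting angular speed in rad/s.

ω₂ ≈ 2.90 rad/s

With no external torque about the axis, L is conserved: I₁ω₁ = I₂ω₂.
ω₂ = I₁ω₁ / I₂ = (11.90)(7.62 rad/s) / (31.30) = 2.897 rad/s.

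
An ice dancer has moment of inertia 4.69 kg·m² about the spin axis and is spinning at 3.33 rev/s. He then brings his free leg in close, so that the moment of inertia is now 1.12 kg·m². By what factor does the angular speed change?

ω₂/ω₁ ≈ 4.19

No external torque acts about the spin axis, so angular momentum is conserved.
ω₂/ω₁ = I₁/I₂ = 4.690 / 1.120 = 4.188.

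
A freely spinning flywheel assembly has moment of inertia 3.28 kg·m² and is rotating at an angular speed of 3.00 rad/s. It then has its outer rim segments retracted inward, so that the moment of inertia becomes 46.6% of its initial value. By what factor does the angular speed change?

With no external torque about the axis, L is conserved: I₁ω₁ = I₂ω₂.
I₂ = 0.466 × 3.28 = 1.528 kg·m².
ω₂/ω₁ = I₁/I₂ = 3.280 / 1.528 = 2.146.

ω₂/ω₁ ≈ 2.15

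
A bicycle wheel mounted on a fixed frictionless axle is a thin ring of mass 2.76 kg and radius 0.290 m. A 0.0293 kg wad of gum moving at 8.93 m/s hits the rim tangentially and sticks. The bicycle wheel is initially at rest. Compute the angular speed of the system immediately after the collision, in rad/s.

|ω_f| ≈ 0.323 rad/s

About the axle the impulsive forces during the collision are internal, so angular momentum about that axis is conserved.
I_p = (2.76)(0.290)² = 0.2321 kg·m². Taking the sense of the wad of gum's angular momentum as positive, L_{wad} = m v R = (0.0293)(8.93)(0.290) = 0.07588 kg·m²/s.
L_i = 0 + 0.07588 = 0.07588 kg·m²/s.
After sticking, I_f = I_p + m R² = 0.2321 + (0.0293)(0.290)² = 0.2346 kg·m².
ω_f = L_i / I_f = 0.07588 / 0.2346 = 0.3235 rad/s.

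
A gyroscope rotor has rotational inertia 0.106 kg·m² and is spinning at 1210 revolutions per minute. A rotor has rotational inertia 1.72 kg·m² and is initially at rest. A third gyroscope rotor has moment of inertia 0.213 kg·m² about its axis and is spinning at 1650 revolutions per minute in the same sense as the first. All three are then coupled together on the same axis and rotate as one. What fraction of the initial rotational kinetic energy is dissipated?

fraction ≈ 0.846

The coupling torques are internal; angular momentum about the shared axis is conserved.
Taking A's sense as positive: L = (0.1060)(1210) + (0.2130)(1650) = 479.7 kg·m²·rpm.
Combined I = 0.1060 + 1.720 + 0.2130 = 2.039 kg·m².
ω_f = L / I = 479.7 / 2.039 = 235.3 rpm.
KE_i = ½ΣIω² = 4031 J; KE_f = ½(2.039)(24.64)² = 618.8 J.
Fraction dissipated = (KE_i − KE_f)/KE_i = 0.8465.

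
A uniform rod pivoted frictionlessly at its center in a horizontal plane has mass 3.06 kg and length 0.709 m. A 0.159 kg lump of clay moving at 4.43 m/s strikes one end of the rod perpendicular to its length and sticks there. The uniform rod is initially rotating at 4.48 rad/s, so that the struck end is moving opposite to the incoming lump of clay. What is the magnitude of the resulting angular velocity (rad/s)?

About the pivot the impulsive forces during the collision are internal, so angular momentum about that axis is conserved.
I_p = (1/12)(3.06)(0.709)² = 0.1282 kg·m². Taking the sense of the lump of clay's angular momentum as positive, L_{lump} = m v R = (0.159)(4.43)(0.709/2) = 0.2497 kg·m²/s.
L_i = −I_p ω_p + m v R = −(0.1282)(4.48) + 0.2497 = -0.3246 kg·m²/s.
After sticking, I_f = I_p + m R² = 0.1282 + (0.159)(0.709/2)² = 0.1482 kg·m².
ω_f = L_i / I_f = -0.3246 / 0.1482 = -2.191 rad/s.

|ω_f| ≈ 2.19 rad/s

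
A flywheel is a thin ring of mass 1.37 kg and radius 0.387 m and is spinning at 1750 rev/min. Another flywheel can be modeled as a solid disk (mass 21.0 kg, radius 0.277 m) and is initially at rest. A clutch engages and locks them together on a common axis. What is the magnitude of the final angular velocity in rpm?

The coupling torques are internal; angular momentum about the shared axis is conserved.
Moments of inertia: I_A = (1.37)(0.387)² = 0.2052 kg·m²; I_B = ½(21.0)(0.277)² = 0.8057 kg·m².
Taking A's sense as positive: L = (0.2052)(1750) = 359.1 kg·m²·rpm.
Combined I = 0.2052 + 0.8057 = 1.011 kg·m².
ω_f = L / I = 359.1 / 1.011 = 355.2 rpm.

|ω_f| ≈ 355 rpm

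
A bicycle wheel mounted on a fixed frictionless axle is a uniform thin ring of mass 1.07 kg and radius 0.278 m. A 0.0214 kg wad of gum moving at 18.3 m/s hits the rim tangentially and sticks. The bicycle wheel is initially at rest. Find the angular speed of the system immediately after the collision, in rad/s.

|ω_f| ≈ 1.29 rad/s

The axle reaction passes through the axle and exerts no torque about it; angular momentum about the axle is conserved through the impact.
I_p = (1.07)(0.278)² = 0.08269 kg·m². Taking the sense of the wad of gum's angular momentum as positive, L_{wad} = m v R = (0.0214)(18.3)(0.278) = 0.1089 kg·m²/s.
L_i = 0 + 0.1089 = 0.1089 kg·m²/s.
After sticking, I_f = I_p + m R² = 0.08269 + (0.0214)(0.278)² = 0.08435 kg·m².
ω_f = L_i / I_f = 0.1089 / 0.08435 = 1.291 rad/s.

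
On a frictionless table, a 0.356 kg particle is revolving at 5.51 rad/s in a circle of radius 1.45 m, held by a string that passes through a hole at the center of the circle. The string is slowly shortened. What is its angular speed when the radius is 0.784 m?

ω₂ ≈ 18.8 rad/s

The constraining force is radial, so m r² ω about the center is conserved.
ω₂ = ω₁ (r₁/r₂)² = (5.51)(1.45/0.784)² = 18.85 rad/s.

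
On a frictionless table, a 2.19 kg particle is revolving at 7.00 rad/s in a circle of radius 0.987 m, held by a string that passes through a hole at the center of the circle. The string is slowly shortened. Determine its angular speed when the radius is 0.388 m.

ω₂ ≈ 45.3 rad/s

The constraining force is radial, so m r² ω about the center is conserved.
ω₂ = ω₁ (r₁/r₂)² = (7.00)(0.987/0.388)² = 45.30 rad/s.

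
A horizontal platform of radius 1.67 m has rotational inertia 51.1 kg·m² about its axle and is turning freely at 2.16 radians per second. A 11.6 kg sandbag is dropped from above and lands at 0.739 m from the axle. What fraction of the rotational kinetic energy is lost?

fraction ≈ 0.110

No external torque acts about the axle; L_before = L_after.
Added inertia Σmr² = (11.6)(0.739)² = 6.335 kg·m²; I_f = 51.10 + 6.335 = 57.44 kg·m².
ω_f = I_p ω_i / I_f = (51.10)(2.16) / 57.44 = 1.922 rad/s.
KE_i = ½(51.10)(2.160 rad/s)² = 119.2 J; KE_f = ½(57.44)(1.922)² = 106.1 J.
Fraction lost = 0.1103.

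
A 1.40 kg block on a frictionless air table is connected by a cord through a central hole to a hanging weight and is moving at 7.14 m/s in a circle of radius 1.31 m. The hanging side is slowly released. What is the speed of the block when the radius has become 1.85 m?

v₂ ≈ 5.06 m/s

Central (radial) force ⇒ zero torque about the center ⇒ m v r is constant.
v₂ = v₁ r₁ / r₂ = (7.14)(1.31) / (1.85) = 5.056 m/s.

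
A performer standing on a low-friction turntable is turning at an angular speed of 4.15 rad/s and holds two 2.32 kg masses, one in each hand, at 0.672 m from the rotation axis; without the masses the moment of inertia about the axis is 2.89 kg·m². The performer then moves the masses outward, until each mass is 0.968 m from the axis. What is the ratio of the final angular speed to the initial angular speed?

No external torque acts about the spin axis, so angular momentum is conserved.
I₁ = 2.89 + 2(2.32)(0.672)² = 4.985 kg·m²; I₂ = 2.89 + 2(2.32)(0.968)² = 7.238 kg·m².
ω₂/ω₁ = I₁/I₂ = 4.985 / 7.238 = 0.6888.

ω₂/ω₁ ≈ 0.689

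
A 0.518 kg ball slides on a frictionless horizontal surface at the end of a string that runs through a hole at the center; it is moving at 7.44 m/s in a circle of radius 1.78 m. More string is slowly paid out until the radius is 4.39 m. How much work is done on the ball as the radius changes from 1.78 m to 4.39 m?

The only horizontal force on the mass is along the cord (radial), so it exerts no torque about the hole and angular momentum m v r is conserved.
v₂ = v₁ r₁ / r₂ = (7.44)(1.78) / (4.39) = 3.017 m/s.
W = ΔKE = ½m(v₂² − v₁²) = -11.98 J.

W ≈ -12.0 J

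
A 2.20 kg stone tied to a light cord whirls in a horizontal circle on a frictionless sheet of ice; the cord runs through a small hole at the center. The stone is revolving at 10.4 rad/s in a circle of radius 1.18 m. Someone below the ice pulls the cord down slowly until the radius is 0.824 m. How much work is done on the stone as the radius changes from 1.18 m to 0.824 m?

No torque about the axis ⇒ m r₁² ω₁ = m r₂² ω₂.
ω₂ = ω₁ (r₁/r₂)² = (10.4)(1.18/0.824)² = 21.33 rad/s.
W = ΔKE = ½m(v₂² − v₁²) = 174.1 J.

W ≈ 174 J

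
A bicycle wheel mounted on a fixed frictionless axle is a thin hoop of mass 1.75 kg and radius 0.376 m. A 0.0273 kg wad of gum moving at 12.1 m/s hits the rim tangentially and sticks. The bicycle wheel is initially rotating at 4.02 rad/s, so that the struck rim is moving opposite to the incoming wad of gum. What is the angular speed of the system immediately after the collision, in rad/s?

About the axle the impulsive forces during the collision are internal, so angular momentum about that axis is conserved.
I_p = (1.75)(0.376)² = 0.2474 kg·m². Taking the sense of the wad of gum's angular momentum as positive, L_{wad} = m v R = (0.0273)(12.1)(0.376) = 0.1242 kg·m²/s.
L_i = −I_p ω_p + m v R = −(0.2474)(4.02) + 0.1242 = -0.8704 kg·m²/s.
After sticking, I_f = I_p + m R² = 0.2474 + (0.0273)(0.376)² = 0.2513 kg·m².
ω_f = L_i / I_f = -0.8704 / 0.2513 = -3.464 rad/s.

|ω_f| ≈ 3.46 rad/s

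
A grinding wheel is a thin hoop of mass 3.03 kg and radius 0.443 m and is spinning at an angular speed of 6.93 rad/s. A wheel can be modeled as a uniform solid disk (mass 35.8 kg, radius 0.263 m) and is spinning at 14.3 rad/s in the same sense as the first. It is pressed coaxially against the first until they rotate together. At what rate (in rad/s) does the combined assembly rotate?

No external torque acts about the common axis, so total angular momentum is conserved.
Moments of inertia: I_A = (3.03)(0.443)² = 0.5946 kg·m²; I_B = ½(35.8)(0.263)² = 1.238 kg·m².
Taking A's sense as positive: L = (0.5946)(6.93) + (1.238)(14.3) = 21.83 kg·m²·rad/s.
Combined I = 0.5946 + 1.238 = 1.833 kg·m².
ω_f = L / I = 21.83 / 1.833 = 11.91 rad/s.

|ω_f| ≈ 11.9 rad/s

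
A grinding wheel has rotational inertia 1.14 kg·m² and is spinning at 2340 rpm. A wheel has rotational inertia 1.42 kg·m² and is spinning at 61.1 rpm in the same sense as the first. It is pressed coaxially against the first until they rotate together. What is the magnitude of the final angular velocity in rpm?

The coupling torques are internal; angular momentum about the shared axis is conserved.
Taking A's sense as positive: L = (1.140)(2340) + (1.420)(61.1) = 2754 kg·m²·rpm.
Combined I = 1.140 + 1.420 = 2.560 kg·m².
ω_f = L / I = 2754 / 2.560 = 1076 rpm.

|ω_f| ≈ 1080 rpm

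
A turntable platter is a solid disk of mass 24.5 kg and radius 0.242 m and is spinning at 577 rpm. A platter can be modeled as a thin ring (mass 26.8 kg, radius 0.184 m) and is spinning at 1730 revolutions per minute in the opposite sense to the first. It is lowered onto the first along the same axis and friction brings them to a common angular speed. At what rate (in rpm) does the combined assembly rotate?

No external torque acts about the common axis, so total angular momentum is conserved.
Moments of inertia: I_A = ½(24.5)(0.242)² = 0.7174 kg·m²; I_B = (26.8)(0.184)² = 0.9073 kg·m².
Taking A's sense as positive: L = (0.7174)(577) − (0.9073)(1730) = -1156 kg·m²·rpm.
Combined I = 0.7174 + 0.9073 = 1.625 kg·m².
ω_f = L / I = -1156 / 1.625 = -711.3 rpm.

|ω_f| ≈ 711 rpm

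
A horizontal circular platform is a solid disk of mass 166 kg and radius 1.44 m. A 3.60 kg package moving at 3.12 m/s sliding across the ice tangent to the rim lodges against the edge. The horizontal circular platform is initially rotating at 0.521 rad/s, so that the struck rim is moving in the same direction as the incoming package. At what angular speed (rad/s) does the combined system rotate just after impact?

|ω_f| ≈ 0.589 rad/s

About the central axle the impulsive forces during the collision are internal, so angular momentum about that axis is conserved.
I_p = ½(166)(1.44)² = 172.1 kg·m². Taking the sense of the package's angular momentum as positive, L_{package} = m v R = (3.60)(3.12)(1.44) = 16.17 kg·m²/s.
L_i = +I_p ω_p + m v R = +(172.1)(0.521) + 16.17 = 105.8 kg·m²/s.
After sticking, I_f = I_p + m R² = 172.1 + (3.60)(1.44)² = 179.6 kg·m².
ω_f = L_i / I_f = 105.8 / 179.6 = 0.5894 rad/s.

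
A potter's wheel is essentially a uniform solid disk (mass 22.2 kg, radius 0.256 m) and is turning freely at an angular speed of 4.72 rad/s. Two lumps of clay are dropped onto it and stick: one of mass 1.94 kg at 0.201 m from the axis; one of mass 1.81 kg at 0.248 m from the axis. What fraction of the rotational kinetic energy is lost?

fraction ≈ 0.207

The added mass arrives with no angular momentum about the axis, and any external torque about the axis is negligible, so the system's angular momentum is conserved.
I_p = ½(22.2)(0.256)² = 0.7274 kg·m².
Added inertia Σmr² = (1.94)(0.201)² + (1.81)(0.248)² = 0.1897 kg·m²; I_f = 0.7274 + 0.1897 = 0.9171 kg·m².
ω_f = I_p ω_i / I_f = (0.7274)(4.72) / 0.9171 = 3.744 rad/s.
KE_i = ½(0.7274)(4.720 rad/s)² = 8.103 J; KE_f = ½(0.9171)(3.744)² = 6.427 J.
Fraction lost = 0.2068.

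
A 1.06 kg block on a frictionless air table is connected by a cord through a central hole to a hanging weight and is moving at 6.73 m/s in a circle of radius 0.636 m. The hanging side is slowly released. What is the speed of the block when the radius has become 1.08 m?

The only horizontal force on the mass is along the cord (radial), so it exerts no torque about the hole and angular momentum m v r is conserved.
v₂ = v₁ r₁ / r₂ = (6.73)(0.636) / (1.08) = 3.963 m/s.

v₂ ≈ 3.96 m/s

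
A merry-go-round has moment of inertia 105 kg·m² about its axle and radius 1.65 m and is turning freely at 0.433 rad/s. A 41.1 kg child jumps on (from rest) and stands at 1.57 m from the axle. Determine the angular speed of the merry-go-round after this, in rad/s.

ω_f ≈ 0.220 rad/s

The added mass arrives with no angular momentum about the axle, and any external torque about the axle is negligible, so the system's angular momentum is conserved.
Added inertia Σmr² = (41.1)(1.57)² = 101.3 kg·m²; I_f = 105.0 + 101.3 = 206.3 kg·m².
ω_f = I_p ω_i / I_f = (105.0)(0.433) / 206.3 = 0.2204 rad/s.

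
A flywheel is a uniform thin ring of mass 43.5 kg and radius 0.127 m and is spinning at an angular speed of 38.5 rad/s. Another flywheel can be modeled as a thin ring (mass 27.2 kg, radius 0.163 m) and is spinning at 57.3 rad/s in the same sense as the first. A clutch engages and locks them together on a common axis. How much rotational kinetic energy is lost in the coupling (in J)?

ΔKE lost ≈ 62.9 J

The coupling torques are internal; angular momentum about the shared axis is conserved.
Moments of inertia: I_A = (43.5)(0.127)² = 0.7016 kg·m²; I_B = (27.2)(0.163)² = 0.7227 kg·m².
Taking A's sense as positive: L = (0.7016)(38.5) + (0.7227)(57.3) = 68.42 kg·m²·rad/s.
Combined I = 0.7016 + 0.7227 = 1.424 kg·m².
ω_f = L / I = 68.42 / 1.424 = 48.04 rad/s.
KE_i = ½ΣIω² = 1706 J; KE_f = ½(1.424)(48.04)² = 1643 J.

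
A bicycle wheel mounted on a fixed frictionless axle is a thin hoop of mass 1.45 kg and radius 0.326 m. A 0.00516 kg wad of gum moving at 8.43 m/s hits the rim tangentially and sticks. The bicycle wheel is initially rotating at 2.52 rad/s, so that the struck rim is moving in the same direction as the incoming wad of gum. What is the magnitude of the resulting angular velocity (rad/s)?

|ω_f| ≈ 2.60 rad/s

About the axle the impulsive forces during the collision are internal, so angular momentum about that axis is conserved.
I_p = (1.45)(0.326)² = 0.1541 kg·m². Taking the sense of the wad of gum's angular momentum as positive, L_{wad} = m v R = (0.00516)(8.43)(0.326) = 0.01418 kg·m²/s.
L_i = +I_p ω_p + m v R = +(0.1541)(2.52) + 0.01418 = 0.4025 kg·m²/s.
After sticking, I_f = I_p + m R² = 0.1541 + (0.00516)(0.326)² = 0.1546 kg·m².
ω_f = L_i / I_f = 0.4025 / 0.1546 = 2.603 rad/s.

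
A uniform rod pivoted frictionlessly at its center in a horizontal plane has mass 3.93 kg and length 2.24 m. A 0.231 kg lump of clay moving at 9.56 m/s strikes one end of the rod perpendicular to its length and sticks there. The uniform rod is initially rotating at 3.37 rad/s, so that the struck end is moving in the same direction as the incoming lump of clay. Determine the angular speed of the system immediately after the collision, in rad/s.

|ω_f| ≈ 4.14 rad/s

The axle reaction passes through the pivot and exerts no torque about it; angular momentum about the pivot is conserved through the impact.
I_p = (1/12)(3.93)(2.24)² = 1.643 kg·m². Taking the sense of the lump of clay's angular momentum as positive, L_{lump} = m v R = (0.231)(9.56)(2.24/2) = 2.473 kg·m²/s.
L_i = +I_p ω_p + m v R = +(1.643)(3.37) + 2.473 = 8.011 kg·m²/s.
After sticking, I_f = I_p + m R² = 1.643 + (0.231)(2.24/2)² = 1.933 kg·m².
ω_f = L_i / I_f = 8.011 / 1.933 = 4.144 rad/s.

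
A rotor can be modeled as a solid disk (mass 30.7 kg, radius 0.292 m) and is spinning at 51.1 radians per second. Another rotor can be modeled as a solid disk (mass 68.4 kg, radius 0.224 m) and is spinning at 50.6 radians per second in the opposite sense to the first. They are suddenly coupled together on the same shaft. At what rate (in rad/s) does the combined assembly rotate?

|ω_f| ≈ 6.60 rad/s

No external torque acts about the common axis, so total angular momentum is conserved.
Moments of inertia: I_A = ½(30.7)(0.292)² = 1.309 kg·m²; I_B = ½(68.4)(0.224)² = 1.716 kg·m².
Taking A's sense as positive: L = (1.309)(51.1) − (1.716)(50.6) = -19.95 kg·m²·rad/s.
Combined I = 1.309 + 1.716 = 3.025 kg·m².
ω_f = L / I = -19.95 / 3.025 = -6.596 rad/s.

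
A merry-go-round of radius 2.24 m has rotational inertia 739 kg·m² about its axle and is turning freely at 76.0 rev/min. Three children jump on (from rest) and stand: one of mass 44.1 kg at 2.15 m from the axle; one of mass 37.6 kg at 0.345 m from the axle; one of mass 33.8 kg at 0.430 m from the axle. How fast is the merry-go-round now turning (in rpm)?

ω_f ≈ 58.9 rpm

No external torque acts about the axle; L_before = L_after.
Added inertia Σmr² = (44.1)(2.15)² + (37.6)(0.345)² + (33.8)(0.430)² = 214.6 kg·m²; I_f = 739.0 + 214.6 = 953.6 kg·m².
ω_f = I_p ω_i / I_f = (739.0)(76.0) / 953.6 = 58.90 rpm.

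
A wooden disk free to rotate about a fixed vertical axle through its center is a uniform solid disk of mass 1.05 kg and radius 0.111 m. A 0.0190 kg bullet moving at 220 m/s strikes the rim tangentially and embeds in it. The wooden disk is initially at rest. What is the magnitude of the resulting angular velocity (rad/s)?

|ω_f| ≈ 69.2 rad/s

About the axle the impulsive forces during the collision are internal, so angular momentum about that axis is conserved.
I_p = ½(1.05)(0.111)² = 0.006469 kg·m². Taking the sense of the bullet's angular momentum as positive, L_{bullet} = m v R = (0.0190)(220)(0.111) = 0.4640 kg·m²/s.
L_i = 0 + 0.4640 = 0.4640 kg·m²/s.
After sticking, I_f = I_p + m R² = 0.006469 + (0.0190)(0.111)² = 0.006703 kg·m².
ω_f = L_i / I_f = 0.4640 / 0.006703 = 69.22 rad/s.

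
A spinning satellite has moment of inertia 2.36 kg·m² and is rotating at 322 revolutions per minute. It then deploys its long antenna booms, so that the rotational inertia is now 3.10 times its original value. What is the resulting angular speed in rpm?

ω₂ ≈ 104 rpm

Angular momentum about the spin axis is conserved since the torque about it is zero.
I₂ = 3.10 × 2.36 = 7.316 kg·m².
ω₂ = I₁ω₁ / I₂ = (2.360)(322 rpm) / (7.316) = 103.9 rpm.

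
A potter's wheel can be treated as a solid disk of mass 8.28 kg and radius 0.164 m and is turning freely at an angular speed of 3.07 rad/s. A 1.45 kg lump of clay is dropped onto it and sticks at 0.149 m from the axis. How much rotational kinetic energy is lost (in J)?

energy lost ≈ 0.118 J

The added mass arrives with no angular momentum about the axis, and any external torque about the axis is negligible, so the system's angular momentum is conserved.
I_p = ½(8.28)(0.164)² = 0.1113 kg·m².
Added inertia Σmr² = (1.45)(0.149)² = 0.03219 kg·m²; I_f = 0.1113 + 0.03219 = 0.1435 kg·m².
ω_f = I_p ω_i / I_f = (0.1113)(3.07) / 0.1435 = 2.382 rad/s.
KE_i = ½(0.1113)(3.070 rad/s)² = 0.5247 J; KE_f = ½(0.1435)(2.382)² = 0.4070 J.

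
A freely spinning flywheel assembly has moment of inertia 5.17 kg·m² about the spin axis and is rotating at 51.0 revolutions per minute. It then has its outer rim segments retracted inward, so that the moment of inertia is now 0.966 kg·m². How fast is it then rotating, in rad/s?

Angular momentum about the spin axis is conserved since the torque about it is zero.
ω₂ = I₁ω₁ / I₂ = (5.170)(51.0 rpm) / (0.9660) = 273.0 rpm = 28.58 rad/s.

ω₂ ≈ 28.6 rad/s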